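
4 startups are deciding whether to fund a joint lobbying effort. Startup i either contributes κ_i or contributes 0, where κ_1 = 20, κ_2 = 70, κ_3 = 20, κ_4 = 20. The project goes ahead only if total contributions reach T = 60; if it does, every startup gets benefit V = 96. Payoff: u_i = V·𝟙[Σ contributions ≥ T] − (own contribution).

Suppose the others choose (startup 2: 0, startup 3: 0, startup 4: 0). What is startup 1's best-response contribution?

Others' total = 0. Even contributing 20 gives 20 < 60: no benefit either way.
Best response: 0.

0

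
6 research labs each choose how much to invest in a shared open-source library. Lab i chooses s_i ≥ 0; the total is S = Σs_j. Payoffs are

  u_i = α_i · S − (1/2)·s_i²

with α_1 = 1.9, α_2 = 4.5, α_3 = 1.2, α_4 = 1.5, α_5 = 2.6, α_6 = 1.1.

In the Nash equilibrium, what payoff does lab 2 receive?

Lab i's FOC: ∂u_i/∂s_i = α_i − s_i = 0, so s_i* = α_i.
NE contributions = (1.9, 4.5, 1.2, 1.5, 2.6, 1.1); S = 12.8.
u_2 = α_2·S − ½·(s_2)² = 4.5·12.8 − ½·4.5² = 47.475.

47.475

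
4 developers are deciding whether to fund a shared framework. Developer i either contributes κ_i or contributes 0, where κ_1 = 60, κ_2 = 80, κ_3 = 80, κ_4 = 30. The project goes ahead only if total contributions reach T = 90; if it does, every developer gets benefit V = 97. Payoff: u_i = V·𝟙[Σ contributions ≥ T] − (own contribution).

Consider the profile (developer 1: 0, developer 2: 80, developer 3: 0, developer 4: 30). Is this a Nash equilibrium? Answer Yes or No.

Yes

Total = 110 ≥ 90: provided.
Developer 1 (pledges 0, payoff 97): pledging 60 → total 170, payoff 37. No gain.
Developer 2 (pledges 80, payoff 17): dropping to 0 → total 30, payoff 0. No gain.
Developer 3 (pledges 0, payoff 97): pledging 80 → total 190, payoff 17. No gain.
Developer 4 (pledges 30, payoff 67): dropping to 0 → total 80, payoff 0. No gain.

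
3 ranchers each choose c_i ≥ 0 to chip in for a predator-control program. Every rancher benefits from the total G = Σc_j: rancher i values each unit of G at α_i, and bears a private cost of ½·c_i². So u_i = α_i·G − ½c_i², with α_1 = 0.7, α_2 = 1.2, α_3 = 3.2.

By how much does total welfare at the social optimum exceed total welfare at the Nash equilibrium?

19.09

Rancher i's FOC: ∂u_i/∂c_i = α_i − c_i = 0, so c_i* = α_i.
NE contributions = (0.7, 1.2, 3.2); G = 5.1.
W^NE = (Σα)·G − ½Σα_i² = 5.1² − ½·12.17 = 19.925.
Planner sets c_i = Σα_j = 5.1 for every i, so G^SO = 3·5.1 = 15.3.
W^SO = (Σα)·G^SO − ½·3·(Σα)² = (3/2)·5.1² = 39.015.
Deadweight loss = W^SO − W^NE = 19.09.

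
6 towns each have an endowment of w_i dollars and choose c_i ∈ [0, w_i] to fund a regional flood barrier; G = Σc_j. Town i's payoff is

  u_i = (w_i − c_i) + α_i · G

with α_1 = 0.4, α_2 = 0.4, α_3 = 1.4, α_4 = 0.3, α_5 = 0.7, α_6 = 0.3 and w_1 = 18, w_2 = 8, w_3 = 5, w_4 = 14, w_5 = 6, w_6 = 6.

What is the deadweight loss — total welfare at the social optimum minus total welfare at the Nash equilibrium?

130

∂u_i/∂c_i = α_i − 1, so town i contributes w_i if α_i > 1, else 0.
α_i > 1 for i ∈ {3}; NE contributions (0, 0, 5, 0, 0, 0), G = 5.
W^NE = Σw_i − G^NE + (Σα_i)·G^NE = 57 + 2.5·5 = 69.5.
Planner: ∂(Σu_j)/∂c_i = Σα_j − 1 = 2.5 > 0, so everyone contributes w_i; G^SO = 57, W^SO = 57 + 2.5·57 = 199.5.
Deadweight loss = 130.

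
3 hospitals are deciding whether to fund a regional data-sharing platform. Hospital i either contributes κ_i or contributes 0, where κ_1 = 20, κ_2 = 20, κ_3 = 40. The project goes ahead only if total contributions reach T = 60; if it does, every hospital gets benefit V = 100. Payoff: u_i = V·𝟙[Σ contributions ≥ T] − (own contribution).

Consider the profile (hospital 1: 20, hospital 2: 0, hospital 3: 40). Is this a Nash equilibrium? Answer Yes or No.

Yes

Total = 60 ≥ 60: provided.
Hospital 1 (pledges 20, payoff 80): dropping to 0 → total 40, payoff 0. No gain.
Hospital 2 (pledges 0, payoff 100): pledging 20 → total 80, payoff 80. No gain.
Hospital 3 (pledges 40, payoff 60): dropping to 0 → total 20, payoff 0. No gain.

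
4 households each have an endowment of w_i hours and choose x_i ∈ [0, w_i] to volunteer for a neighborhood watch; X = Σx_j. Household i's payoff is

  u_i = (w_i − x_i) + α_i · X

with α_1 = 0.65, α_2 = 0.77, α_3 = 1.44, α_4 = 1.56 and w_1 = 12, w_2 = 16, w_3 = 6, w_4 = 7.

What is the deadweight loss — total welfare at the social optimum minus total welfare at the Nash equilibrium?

95.76

∂u_i/∂x_i = α_i − 1, so household i contributes w_i if α_i > 1, else 0.
α_i > 1 for i ∈ {3, 4}; NE contributions (0, 0, 6, 7), X = 13.
W^NE = Σw_i − X^NE + (Σα_i)·X^NE = 41 + 3.42·13 = 85.46.
Planner: ∂(Σu_j)/∂x_i = Σα_j − 1 = 3.42 > 0, so everyone contributes w_i; X^SO = 41, W^SO = 41 + 3.42·41 = 181.22.
Deadweight loss = 95.76.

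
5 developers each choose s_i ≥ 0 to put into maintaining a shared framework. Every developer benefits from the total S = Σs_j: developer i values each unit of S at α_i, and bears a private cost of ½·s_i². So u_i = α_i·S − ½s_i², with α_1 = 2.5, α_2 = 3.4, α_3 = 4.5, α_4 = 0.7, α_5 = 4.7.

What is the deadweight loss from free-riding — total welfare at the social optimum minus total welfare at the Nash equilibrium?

Developer i's FOC: ∂u_i/∂s_i = α_i − s_i = 0, so s_i* = α_i.
NE contributions = (2.5, 3.4, 4.5, 0.7, 4.7); S = 15.8.
W^NE = (Σα)·S − ½Σα_i² = 15.8² − ½·60.64 = 219.32.
Planner sets s_i = Σα_j = 15.8 for every i, so S^SO = 5·15.8 = 79.
W^SO = (Σα)·S^SO − ½·5·(Σα)² = (5/2)·15.8² = 624.1.
Deadweight loss = W^SO − W^NE = 404.78.

404.78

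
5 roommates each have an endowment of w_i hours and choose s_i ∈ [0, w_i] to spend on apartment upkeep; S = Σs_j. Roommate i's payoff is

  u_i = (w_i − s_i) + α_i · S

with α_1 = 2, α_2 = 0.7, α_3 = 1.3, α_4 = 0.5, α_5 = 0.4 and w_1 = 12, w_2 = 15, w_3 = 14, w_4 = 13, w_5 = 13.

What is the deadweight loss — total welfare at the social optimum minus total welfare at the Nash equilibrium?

∂u_i/∂s_i = α_i − 1, so roommate i contributes w_i if α_i > 1, else 0.
α_i > 1 for i ∈ {1, 3}; NE contributions (12, 0, 14, 0, 0), S = 26.
W^NE = Σw_i − S^NE + (Σα_i)·S^NE = 67 + 3.9·26 = 168.4.
Planner: ∂(Σu_j)/∂s_i = Σα_j − 1 = 3.9 > 0, so everyone contributes w_i; S^SO = 67, W^SO = 67 + 3.9·67 = 328.3.
Deadweight loss = 159.9.

159.9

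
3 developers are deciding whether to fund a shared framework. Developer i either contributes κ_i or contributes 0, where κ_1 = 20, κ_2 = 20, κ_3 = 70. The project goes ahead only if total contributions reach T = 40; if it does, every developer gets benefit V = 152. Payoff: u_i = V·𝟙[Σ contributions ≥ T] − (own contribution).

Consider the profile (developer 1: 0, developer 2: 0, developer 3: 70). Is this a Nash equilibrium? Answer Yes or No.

Total = 70 ≥ 40: provided.
Developer 1 (pledges 0, payoff 152): pledging 20 → total 90, payoff 132. No gain.
Developer 2 (pledges 0, payoff 152): pledging 20 → total 90, payoff 132. No gain.
Developer 3 (pledges 70, payoff 82): dropping to 0 → total 0, payoff 0. No gain.

Yes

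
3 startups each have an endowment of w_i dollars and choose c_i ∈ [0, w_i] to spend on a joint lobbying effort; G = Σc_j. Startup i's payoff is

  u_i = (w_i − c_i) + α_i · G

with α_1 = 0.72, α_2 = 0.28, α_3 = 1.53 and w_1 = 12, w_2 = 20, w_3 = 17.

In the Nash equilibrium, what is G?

∂u_i/∂c_i = α_i − 1, so startup i contributes w_i if α_i > 1, else 0.
α_i > 1 for i ∈ {3}; NE contributions (0, 0, 17), G = 17.

17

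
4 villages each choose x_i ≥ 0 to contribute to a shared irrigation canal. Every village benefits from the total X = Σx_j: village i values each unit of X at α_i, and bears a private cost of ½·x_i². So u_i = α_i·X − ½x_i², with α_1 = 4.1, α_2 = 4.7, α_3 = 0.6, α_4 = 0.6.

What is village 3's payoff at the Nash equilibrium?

Village i's FOC: ∂u_i/∂x_i = α_i − x_i = 0, so x_i* = α_i.
NE contributions = (4.1, 4.7, 0.6, 0.6); X = 10.
u_3 = α_3·X − ½·(x_3)² = 0.6·10 − ½·0.6² = 5.82.

5.82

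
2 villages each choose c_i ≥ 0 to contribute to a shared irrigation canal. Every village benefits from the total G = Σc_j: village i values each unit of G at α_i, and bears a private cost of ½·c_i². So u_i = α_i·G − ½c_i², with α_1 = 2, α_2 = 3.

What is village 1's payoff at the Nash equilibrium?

8

Village i's FOC: ∂u_i/∂c_i = α_i − c_i = 0, so c_i* = α_i.
NE contributions = (2, 3); G = 5.
u_1 = α_1·G − ½·(c_1)² = 2·5 − ½·2² = 8.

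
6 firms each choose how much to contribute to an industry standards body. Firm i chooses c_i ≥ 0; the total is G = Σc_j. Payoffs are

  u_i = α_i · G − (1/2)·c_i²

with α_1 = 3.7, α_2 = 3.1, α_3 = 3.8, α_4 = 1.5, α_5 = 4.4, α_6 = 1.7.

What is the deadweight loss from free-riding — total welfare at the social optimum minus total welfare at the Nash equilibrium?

Firm i's FOC: ∂u_i/∂c_i = α_i − c_i = 0, so c_i* = α_i.
NE contributions = (3.7, 3.1, 3.8, 1.5, 4.4, 1.7); G = 18.2.
W^NE = (Σα)·G − ½Σα_i² = 18.2² − ½·62.24 = 300.12.
Planner sets c_i = Σα_j = 18.2 for every i, so G^SO = 6·18.2 = 109.2.
W^SO = (Σα)·G^SO − ½·6·(Σα)² = (6/2)·18.2² = 993.72.
Deadweight loss = W^SO − W^NE = 693.6.

693.6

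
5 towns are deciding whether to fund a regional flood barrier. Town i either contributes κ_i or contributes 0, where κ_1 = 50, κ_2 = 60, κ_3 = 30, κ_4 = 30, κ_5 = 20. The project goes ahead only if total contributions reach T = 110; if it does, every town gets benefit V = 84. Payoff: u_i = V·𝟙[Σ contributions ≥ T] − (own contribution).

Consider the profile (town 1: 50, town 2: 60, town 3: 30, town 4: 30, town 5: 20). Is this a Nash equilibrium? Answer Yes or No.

No

Total = 190 ≥ 110: provided.
Town 1 (pledges 50, payoff 34): dropping to 0 → total 140, payoff 84. Profitable deviation.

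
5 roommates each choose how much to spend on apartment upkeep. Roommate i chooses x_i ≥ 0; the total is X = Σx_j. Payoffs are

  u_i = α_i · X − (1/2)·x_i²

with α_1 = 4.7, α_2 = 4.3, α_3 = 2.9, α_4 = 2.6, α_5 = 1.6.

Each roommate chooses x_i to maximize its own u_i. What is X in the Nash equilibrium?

Roommate i's FOC: ∂u_i/∂x_i = α_i − x_i = 0, so x_i* = α_i.
NE contributions = (4.7, 4.3, 2.9, 2.6, 1.6); X = 16.1.

16.1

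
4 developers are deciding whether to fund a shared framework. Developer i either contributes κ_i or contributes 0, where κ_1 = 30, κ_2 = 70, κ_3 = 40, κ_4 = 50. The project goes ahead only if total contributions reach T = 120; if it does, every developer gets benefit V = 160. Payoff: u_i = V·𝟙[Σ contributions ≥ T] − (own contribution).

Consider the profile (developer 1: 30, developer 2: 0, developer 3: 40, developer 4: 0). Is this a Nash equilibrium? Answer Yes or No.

Total = 70 < 120: not provided.
Developer 1 (pledges 30, payoff -30): dropping to 0 → total 40, payoff 0. Profitable deviation.

No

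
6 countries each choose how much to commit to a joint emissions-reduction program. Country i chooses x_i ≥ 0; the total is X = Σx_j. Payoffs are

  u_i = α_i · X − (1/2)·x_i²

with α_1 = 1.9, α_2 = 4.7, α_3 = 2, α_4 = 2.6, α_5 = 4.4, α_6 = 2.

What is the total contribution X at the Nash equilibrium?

Country i's FOC: ∂u_i/∂x_i = α_i − x_i = 0, so x_i* = α_i.
NE contributions = (1.9, 4.7, 2, 2.6, 4.4, 2); X = 17.6.

17.6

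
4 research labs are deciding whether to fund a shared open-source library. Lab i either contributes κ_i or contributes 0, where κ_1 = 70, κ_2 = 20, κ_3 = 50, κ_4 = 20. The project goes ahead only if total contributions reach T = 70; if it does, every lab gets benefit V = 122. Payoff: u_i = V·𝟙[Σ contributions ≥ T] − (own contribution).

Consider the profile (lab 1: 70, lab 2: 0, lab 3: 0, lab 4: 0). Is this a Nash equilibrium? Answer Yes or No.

Total = 70 ≥ 70: provided.
Lab 1 (pledges 70, payoff 52): dropping to 0 → total 0, payoff 0. No gain.
Lab 2 (pledges 0, payoff 122): pledging 20 → total 90, payoff 102. No gain.
Lab 3 (pledges 0, payoff 122): pledging 50 → total 120, payoff 72. No gain.
Lab 4 (pledges 0, payoff 122): pledging 20 → total 90, payoff 102. No gain.

Yes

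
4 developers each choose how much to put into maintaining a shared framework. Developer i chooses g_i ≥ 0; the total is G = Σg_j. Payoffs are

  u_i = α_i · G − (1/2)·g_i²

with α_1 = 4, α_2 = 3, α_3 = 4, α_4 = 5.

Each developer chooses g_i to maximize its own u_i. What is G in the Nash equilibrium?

Developer i's FOC: ∂u_i/∂g_i = α_i − g_i = 0, so g_i* = α_i.
NE contributions = (4, 3, 4, 5); G = 16.

16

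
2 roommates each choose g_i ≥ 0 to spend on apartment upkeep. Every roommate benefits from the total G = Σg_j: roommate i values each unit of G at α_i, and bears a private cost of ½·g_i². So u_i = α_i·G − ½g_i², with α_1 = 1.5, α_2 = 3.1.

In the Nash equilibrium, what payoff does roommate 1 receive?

Roommate i's FOC: ∂u_i/∂g_i = α_i − g_i = 0, so g_i* = α_i.
NE contributions = (1.5, 3.1); G = 4.6.
u_1 = α_1·G − ½·(g_1)² = 1.5·4.6 − ½·1.5² = 5.775.

5.775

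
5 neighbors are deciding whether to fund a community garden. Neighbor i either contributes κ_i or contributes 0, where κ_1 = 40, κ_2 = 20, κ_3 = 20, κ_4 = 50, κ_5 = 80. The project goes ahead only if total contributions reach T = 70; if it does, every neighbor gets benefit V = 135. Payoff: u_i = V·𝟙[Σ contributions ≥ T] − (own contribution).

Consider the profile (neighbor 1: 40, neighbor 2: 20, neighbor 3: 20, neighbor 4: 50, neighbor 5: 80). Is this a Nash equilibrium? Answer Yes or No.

Total = 210 ≥ 70: provided.
Neighbor 1 (pledges 40, payoff 95): dropping to 0 → total 170, payoff 135. Profitable deviation.

No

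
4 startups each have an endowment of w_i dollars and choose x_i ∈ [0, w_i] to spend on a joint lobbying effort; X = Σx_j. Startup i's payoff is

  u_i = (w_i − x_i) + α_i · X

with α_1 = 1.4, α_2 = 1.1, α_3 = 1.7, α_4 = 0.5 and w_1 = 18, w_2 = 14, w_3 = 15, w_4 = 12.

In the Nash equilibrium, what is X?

∂u_i/∂x_i = α_i − 1, so startup i contributes w_i if α_i > 1, else 0.
α_i > 1 for i ∈ {1, 2, 3}; NE contributions (18, 14, 15, 0), X = 47.

47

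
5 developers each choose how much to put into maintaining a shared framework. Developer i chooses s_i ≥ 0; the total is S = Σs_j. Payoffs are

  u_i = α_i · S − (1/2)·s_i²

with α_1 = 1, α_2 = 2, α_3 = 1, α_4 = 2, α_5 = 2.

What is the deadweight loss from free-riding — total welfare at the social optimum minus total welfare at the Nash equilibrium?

103

Developer i's FOC: ∂u_i/∂s_i = α_i − s_i = 0, so s_i* = α_i.
NE contributions = (1, 2, 1, 2, 2); S = 8.
W^NE = (Σα)·S − ½Σα_i² = 8² − ½·14 = 57.
Planner sets s_i = Σα_j = 8 for every i, so S^SO = 5·8 = 40.
W^SO = (Σα)·S^SO − ½·5·(Σα)² = (5/2)·8² = 160.
Deadweight loss = W^SO − W^NE = 103.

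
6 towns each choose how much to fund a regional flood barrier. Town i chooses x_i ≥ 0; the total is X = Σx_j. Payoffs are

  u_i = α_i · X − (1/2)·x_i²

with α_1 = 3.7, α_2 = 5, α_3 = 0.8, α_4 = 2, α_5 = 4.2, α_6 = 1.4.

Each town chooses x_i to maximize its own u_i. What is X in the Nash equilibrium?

Town i's FOC: ∂u_i/∂x_i = α_i − x_i = 0, so x_i* = α_i.
NE contributions = (3.7, 5, 0.8, 2, 4.2, 1.4); X = 17.1.

17.1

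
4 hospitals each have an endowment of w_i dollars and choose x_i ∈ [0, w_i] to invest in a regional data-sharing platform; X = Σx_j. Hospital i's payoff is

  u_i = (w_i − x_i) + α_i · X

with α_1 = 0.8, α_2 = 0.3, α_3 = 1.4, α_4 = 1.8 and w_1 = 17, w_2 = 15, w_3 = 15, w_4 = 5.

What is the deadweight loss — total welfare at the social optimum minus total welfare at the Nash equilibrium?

105.6

∂u_i/∂x_i = α_i − 1, so hospital i contributes w_i if α_i > 1, else 0.
α_i > 1 for i ∈ {3, 4}; NE contributions (0, 0, 15, 5), X = 20.
W^NE = Σw_i − X^NE + (Σα_i)·X^NE = 52 + 3.3·20 = 118.
Planner: ∂(Σu_j)/∂x_i = Σα_j − 1 = 3.3 > 0, so everyone contributes w_i; X^SO = 52, W^SO = 52 + 3.3·52 = 223.6.
Deadweight loss = 105.6.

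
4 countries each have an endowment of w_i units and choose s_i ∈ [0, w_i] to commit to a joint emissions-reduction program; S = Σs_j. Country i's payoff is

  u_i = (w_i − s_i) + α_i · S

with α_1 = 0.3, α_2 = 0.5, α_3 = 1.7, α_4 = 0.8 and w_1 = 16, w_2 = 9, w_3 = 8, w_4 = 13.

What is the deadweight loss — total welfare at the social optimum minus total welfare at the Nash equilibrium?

∂u_i/∂s_i = α_i − 1, so country i contributes w_i if α_i > 1, else 0.
α_i > 1 for i ∈ {3}; NE contributions (0, 0, 8, 0), S = 8.
W^NE = Σw_i − S^NE + (Σα_i)·S^NE = 46 + 2.3·8 = 64.4.
Planner: ∂(Σu_j)/∂s_i = Σα_j − 1 = 2.3 > 0, so everyone contributes w_i; S^SO = 46, W^SO = 46 + 2.3·46 = 151.8.
Deadweight loss = 87.4.

87.4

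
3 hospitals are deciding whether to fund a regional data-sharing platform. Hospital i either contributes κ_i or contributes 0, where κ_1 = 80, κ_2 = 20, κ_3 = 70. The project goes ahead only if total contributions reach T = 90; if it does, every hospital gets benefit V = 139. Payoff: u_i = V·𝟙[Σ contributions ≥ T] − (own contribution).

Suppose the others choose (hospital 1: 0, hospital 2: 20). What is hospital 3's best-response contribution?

70

Others' total = 20. Contributing 70 brings total to 90 ≥ 90: gain V − κ_3 = 69.
Best response: 70.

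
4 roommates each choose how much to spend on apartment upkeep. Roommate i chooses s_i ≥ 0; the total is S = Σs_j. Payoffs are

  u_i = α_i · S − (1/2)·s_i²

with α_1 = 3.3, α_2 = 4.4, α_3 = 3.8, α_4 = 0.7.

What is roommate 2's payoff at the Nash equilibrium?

44

Roommate i's FOC: ∂u_i/∂s_i = α_i − s_i = 0, so s_i* = α_i.
NE contributions = (3.3, 4.4, 3.8, 0.7); S = 12.2.
u_2 = α_2·S − ½·(s_2)² = 4.4·12.2 − ½·4.4² = 44.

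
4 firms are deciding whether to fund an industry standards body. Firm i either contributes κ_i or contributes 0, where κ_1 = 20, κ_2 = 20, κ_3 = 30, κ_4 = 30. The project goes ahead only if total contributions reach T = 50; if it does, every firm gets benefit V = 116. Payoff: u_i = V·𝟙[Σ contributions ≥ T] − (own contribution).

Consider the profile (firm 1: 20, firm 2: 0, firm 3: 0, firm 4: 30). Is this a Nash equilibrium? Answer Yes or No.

Yes

Total = 50 ≥ 50: provided.
Firm 1 (pledges 20, payoff 96): dropping to 0 → total 30, payoff 0. No gain.
Firm 2 (pledges 0, payoff 116): pledging 20 → total 70, payoff 96. No gain.
Firm 3 (pledges 0, payoff 116): pledging 30 → total 80, payoff 86. No gain.
Firm 4 (pledges 30, payoff 86): dropping to 0 → total 20, payoff 0. No gain.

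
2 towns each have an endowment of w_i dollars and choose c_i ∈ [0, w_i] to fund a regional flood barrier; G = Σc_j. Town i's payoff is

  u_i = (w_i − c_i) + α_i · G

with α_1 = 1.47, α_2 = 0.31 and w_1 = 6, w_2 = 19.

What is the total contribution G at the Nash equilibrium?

6

∂u_i/∂c_i = α_i − 1, so town i contributes w_i if α_i > 1, else 0.
α_i > 1 for i ∈ {1}; NE contributions (6, 0), G = 6.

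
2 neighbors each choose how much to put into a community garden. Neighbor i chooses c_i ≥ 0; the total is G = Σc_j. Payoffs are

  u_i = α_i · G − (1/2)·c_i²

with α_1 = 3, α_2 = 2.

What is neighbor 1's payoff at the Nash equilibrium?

10.5

Neighbor i's FOC: ∂u_i/∂c_i = α_i − c_i = 0, so c_i* = α_i.
NE contributions = (3, 2); G = 5.
u_1 = α_1·G − ½·(c_1)² = 3·5 − ½·3² = 10.5.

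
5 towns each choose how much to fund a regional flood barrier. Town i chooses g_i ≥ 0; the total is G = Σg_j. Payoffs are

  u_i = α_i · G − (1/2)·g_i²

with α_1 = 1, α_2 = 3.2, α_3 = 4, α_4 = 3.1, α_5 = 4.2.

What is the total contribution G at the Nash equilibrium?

15.5

Town i's FOC: ∂u_i/∂g_i = α_i − g_i = 0, so g_i* = α_i.
NE contributions = (1, 3.2, 4, 3.1, 4.2); G = 15.5.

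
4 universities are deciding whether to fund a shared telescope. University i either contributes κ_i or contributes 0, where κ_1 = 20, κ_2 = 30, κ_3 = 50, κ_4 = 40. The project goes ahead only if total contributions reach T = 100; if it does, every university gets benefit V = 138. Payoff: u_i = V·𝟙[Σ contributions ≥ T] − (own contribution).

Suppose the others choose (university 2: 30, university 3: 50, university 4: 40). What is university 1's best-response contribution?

Others' total = 120 ≥ 100; contributing adds cost 20 for no extra benefit.
Best response: 0.

0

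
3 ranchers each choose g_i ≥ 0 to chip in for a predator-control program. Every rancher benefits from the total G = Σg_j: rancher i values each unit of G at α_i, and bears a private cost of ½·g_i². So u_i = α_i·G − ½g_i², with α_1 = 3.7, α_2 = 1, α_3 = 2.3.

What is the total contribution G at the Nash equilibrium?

Rancher i's FOC: ∂u_i/∂g_i = α_i − g_i = 0, so g_i* = α_i.
NE contributions = (3.7, 1, 2.3); G = 7.

7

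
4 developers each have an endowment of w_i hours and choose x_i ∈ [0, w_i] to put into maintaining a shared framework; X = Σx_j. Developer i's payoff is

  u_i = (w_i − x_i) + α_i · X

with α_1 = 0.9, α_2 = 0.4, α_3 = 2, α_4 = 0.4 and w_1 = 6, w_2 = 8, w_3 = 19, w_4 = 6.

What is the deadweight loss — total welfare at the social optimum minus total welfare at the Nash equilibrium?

54

∂u_i/∂x_i = α_i − 1, so developer i contributes w_i if α_i > 1, else 0.
α_i > 1 for i ∈ {3}; NE contributions (0, 0, 19, 0), X = 19.
W^NE = Σw_i − X^NE + (Σα_i)·X^NE = 39 + 2.7·19 = 90.3.
Planner: ∂(Σu_j)/∂x_i = Σα_j − 1 = 2.7 > 0, so everyone contributes w_i; X^SO = 39, W^SO = 39 + 2.7·39 = 144.3.
Deadweight loss = 54.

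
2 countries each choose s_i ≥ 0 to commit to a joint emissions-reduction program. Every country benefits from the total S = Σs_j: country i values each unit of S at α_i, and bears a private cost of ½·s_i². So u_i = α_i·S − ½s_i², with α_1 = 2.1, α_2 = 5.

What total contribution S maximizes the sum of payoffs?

14.2

Planner FOC: ∂(Σu_j)/∂s_i = (Σα_j) − s_i = 0, so s_i^SO = Σα_j = 7.1 for every i; S^SO = 14.2.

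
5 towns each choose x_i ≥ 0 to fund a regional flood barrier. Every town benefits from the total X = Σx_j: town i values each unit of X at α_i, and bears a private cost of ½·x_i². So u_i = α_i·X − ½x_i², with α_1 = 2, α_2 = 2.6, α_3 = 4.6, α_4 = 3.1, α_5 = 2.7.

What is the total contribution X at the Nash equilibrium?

Town i's FOC: ∂u_i/∂x_i = α_i − x_i = 0, so x_i* = α_i.
NE contributions = (2, 2.6, 4.6, 3.1, 2.7); X = 15.

15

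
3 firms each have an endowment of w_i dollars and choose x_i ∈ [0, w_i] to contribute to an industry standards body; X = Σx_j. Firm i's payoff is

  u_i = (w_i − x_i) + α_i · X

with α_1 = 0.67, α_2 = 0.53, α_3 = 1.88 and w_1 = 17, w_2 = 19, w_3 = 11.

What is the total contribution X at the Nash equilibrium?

∂u_i/∂x_i = α_i − 1, so firm i contributes w_i if α_i > 1, else 0.
α_i > 1 for i ∈ {3}; NE contributions (0, 0, 11), X = 11.

11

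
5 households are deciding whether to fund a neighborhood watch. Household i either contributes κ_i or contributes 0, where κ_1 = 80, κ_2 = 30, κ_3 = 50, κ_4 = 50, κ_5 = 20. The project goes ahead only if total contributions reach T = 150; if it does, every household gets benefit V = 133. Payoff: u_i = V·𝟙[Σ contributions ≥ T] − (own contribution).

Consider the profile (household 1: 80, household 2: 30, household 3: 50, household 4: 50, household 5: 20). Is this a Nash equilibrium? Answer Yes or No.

Total = 230 ≥ 150: provided.
Household 1 (pledges 80, payoff 53): dropping to 0 → total 150, payoff 133. Profitable deviation.

No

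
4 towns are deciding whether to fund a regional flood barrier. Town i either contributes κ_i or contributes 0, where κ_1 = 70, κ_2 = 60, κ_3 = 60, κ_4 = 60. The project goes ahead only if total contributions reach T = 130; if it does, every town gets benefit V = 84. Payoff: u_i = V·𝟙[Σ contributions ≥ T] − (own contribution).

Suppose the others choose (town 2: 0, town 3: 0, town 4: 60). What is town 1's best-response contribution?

Others' total = 60. Contributing 70 brings total to 130 ≥ 130: gain V − κ_1 = 14.
Best response: 70.

70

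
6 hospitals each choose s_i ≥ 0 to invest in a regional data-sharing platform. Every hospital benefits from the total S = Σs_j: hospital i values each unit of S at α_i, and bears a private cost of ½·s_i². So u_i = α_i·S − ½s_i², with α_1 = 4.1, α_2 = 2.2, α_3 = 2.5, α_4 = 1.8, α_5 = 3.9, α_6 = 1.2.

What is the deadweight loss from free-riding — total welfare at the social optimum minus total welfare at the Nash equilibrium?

Hospital i's FOC: ∂u_i/∂s_i = α_i − s_i = 0, so s_i* = α_i.
NE contributions = (4.1, 2.2, 2.5, 1.8, 3.9, 1.2); S = 15.7.
W^NE = (Σα)·S − ½Σα_i² = 15.7² − ½·47.79 = 222.595.
Planner sets s_i = Σα_j = 15.7 for every i, so S^SO = 6·15.7 = 94.2.
W^SO = (Σα)·S^SO − ½·6·(Σα)² = (6/2)·15.7² = 739.47.
Deadweight loss = W^SO − W^NE = 516.875.

516.875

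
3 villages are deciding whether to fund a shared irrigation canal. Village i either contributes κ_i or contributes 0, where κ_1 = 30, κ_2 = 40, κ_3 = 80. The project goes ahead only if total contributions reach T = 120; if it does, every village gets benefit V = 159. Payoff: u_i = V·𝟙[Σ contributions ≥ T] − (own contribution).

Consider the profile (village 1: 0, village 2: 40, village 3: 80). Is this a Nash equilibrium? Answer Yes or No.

Yes

Total = 120 ≥ 120: provided.
Village 1 (pledges 0, payoff 159): pledging 30 → total 150, payoff 129. No gain.
Village 2 (pledges 40, payoff 119): dropping to 0 → total 80, payoff 0. No gain.
Village 3 (pledges 80, payoff 79): dropping to 0 → total 40, payoff 0. No gain.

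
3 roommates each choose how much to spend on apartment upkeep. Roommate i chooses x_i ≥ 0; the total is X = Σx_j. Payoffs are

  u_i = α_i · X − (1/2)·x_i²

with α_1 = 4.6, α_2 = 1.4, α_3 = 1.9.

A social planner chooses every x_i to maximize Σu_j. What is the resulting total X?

23.7

Planner FOC: ∂(Σu_j)/∂x_i = (Σα_j) − x_i = 0, so x_i^SO = Σα_j = 7.9 for every i; X^SO = 23.7.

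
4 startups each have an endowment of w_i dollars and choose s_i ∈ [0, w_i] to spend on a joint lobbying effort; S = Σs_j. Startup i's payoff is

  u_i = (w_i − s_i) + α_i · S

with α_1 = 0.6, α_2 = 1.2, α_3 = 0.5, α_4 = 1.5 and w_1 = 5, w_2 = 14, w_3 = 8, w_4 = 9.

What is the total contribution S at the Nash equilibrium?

∂u_i/∂s_i = α_i − 1, so startup i contributes w_i if α_i > 1, else 0.
α_i > 1 for i ∈ {2, 4}; NE contributions (0, 14, 0, 9), S = 23.

23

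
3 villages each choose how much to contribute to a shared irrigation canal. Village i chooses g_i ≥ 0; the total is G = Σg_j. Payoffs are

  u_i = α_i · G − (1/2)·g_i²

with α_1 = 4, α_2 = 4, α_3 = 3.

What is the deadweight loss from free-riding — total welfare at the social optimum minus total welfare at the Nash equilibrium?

Village i's FOC: ∂u_i/∂g_i = α_i − g_i = 0, so g_i* = α_i.
NE contributions = (4, 4, 3); G = 11.
W^NE = (Σα)·G − ½Σα_i² = 11² − ½·41 = 100.5.
Planner sets g_i = Σα_j = 11 for every i, so G^SO = 3·11 = 33.
W^SO = (Σα)·G^SO − ½·3·(Σα)² = (3/2)·11² = 181.5.
Deadweight loss = W^SO − W^NE = 81.

81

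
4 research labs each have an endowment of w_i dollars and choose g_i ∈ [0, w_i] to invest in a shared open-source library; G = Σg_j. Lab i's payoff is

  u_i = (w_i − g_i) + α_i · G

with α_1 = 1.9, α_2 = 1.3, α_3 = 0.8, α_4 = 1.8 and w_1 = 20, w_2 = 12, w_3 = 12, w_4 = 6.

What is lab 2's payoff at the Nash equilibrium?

49.4

∂u_i/∂g_i = α_i − 1, so lab i contributes w_i if α_i > 1, else 0.
α_i > 1 for i ∈ {1, 2, 4}; NE contributions (20, 12, 0, 6), G = 38.
u_2 = (12 − 12) + 1.3·38 = 49.4.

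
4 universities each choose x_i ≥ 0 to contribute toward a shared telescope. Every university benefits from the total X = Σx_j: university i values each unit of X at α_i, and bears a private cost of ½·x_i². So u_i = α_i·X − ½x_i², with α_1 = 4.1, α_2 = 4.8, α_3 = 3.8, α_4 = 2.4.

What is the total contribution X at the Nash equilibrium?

University i's FOC: ∂u_i/∂x_i = α_i − x_i = 0, so x_i* = α_i.
NE contributions = (4.1, 4.8, 3.8, 2.4); X = 15.1.

15.1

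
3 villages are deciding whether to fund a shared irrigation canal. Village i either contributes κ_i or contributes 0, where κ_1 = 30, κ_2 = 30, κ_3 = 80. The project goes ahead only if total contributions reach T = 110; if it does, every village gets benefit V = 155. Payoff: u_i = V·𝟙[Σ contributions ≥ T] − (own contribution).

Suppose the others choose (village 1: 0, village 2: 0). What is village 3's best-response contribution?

0

Others' total = 0. Even contributing 80 gives 80 < 110: no benefit either way.
Best response: 0.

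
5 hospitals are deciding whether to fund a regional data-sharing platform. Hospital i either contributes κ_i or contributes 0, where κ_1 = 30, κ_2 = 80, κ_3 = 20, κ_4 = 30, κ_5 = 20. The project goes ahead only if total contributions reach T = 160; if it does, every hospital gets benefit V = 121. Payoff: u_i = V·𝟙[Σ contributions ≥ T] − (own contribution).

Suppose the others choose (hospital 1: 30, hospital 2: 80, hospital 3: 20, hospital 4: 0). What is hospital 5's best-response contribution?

0

Others' total = 130. Even contributing 20 gives 150 < 160: no benefit either way.
Best response: 0.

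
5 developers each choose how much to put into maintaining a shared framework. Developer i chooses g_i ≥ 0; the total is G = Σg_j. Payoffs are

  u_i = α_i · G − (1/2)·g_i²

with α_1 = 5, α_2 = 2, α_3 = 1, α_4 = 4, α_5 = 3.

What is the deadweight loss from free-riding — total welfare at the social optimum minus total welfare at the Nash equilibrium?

Developer i's FOC: ∂u_i/∂g_i = α_i − g_i = 0, so g_i* = α_i.
NE contributions = (5, 2, 1, 4, 3); G = 15.
W^NE = (Σα)·G − ½Σα_i² = 15² − ½·55 = 197.5.
Planner sets g_i = Σα_j = 15 for every i, so G^SO = 5·15 = 75.
W^SO = (Σα)·G^SO − ½·5·(Σα)² = (5/2)·15² = 562.5.
Deadweight loss = W^SO − W^NE = 365.

365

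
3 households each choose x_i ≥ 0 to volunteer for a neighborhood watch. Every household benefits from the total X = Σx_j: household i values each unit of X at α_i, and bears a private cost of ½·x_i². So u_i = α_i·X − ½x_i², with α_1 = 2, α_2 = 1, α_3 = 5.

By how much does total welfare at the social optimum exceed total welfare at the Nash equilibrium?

47

Household i's FOC: ∂u_i/∂x_i = α_i − x_i = 0, so x_i* = α_i.
NE contributions = (2, 1, 5); X = 8.
W^NE = (Σα)·X − ½Σα_i² = 8² − ½·30 = 49.
Planner sets x_i = Σα_j = 8 for every i, so X^SO = 3·8 = 24.
W^SO = (Σα)·X^SO − ½·3·(Σα)² = (3/2)·8² = 96.
Deadweight loss = W^SO − W^NE = 47.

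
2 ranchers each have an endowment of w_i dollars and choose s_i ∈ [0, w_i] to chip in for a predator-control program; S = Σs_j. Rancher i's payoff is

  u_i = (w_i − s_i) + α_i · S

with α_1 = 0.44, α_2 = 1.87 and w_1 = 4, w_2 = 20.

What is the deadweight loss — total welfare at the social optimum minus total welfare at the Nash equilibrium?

5.24

∂u_i/∂s_i = α_i − 1, so rancher i contributes w_i if α_i > 1, else 0.
α_i > 1 for i ∈ {2}; NE contributions (0, 20), S = 20.
W^NE = Σw_i − S^NE + (Σα_i)·S^NE = 24 + 1.31·20 = 50.2.
Planner: ∂(Σu_j)/∂s_i = Σα_j − 1 = 1.31 > 0, so everyone contributes w_i; S^SO = 24, W^SO = 24 + 1.31·24 = 55.44.
Deadweight loss = 5.24.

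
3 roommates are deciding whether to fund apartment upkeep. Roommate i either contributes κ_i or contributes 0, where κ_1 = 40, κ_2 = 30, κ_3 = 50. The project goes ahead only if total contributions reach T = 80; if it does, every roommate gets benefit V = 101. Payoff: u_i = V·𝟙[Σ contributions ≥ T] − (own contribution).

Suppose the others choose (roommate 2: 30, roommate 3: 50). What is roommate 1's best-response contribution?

Others' total = 80 ≥ 80; contributing adds cost 40 for no extra benefit.
Best response: 0.

0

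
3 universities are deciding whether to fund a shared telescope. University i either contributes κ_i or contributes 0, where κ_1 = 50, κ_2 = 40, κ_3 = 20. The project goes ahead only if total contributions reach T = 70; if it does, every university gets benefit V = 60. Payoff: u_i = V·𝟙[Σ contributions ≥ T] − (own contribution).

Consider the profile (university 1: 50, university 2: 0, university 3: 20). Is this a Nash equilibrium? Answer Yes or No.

Total = 70 ≥ 70: provided.
University 1 (pledges 50, payoff 10): dropping to 0 → total 20, payoff 0. No gain.
University 2 (pledges 0, payoff 60): pledging 40 → total 110, payoff 20. No gain.
University 3 (pledges 20, payoff 40): dropping to 0 → total 50, payoff 0. No gain.

Yes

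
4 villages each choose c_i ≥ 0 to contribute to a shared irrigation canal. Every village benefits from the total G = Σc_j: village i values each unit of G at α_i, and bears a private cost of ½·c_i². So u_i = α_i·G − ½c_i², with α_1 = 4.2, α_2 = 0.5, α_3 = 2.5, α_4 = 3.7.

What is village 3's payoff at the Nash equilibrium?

24.125

Village i's FOC: ∂u_i/∂c_i = α_i − c_i = 0, so c_i* = α_i.
NE contributions = (4.2, 0.5, 2.5, 3.7); G = 10.9.
u_3 = α_3·G − ½·(c_3)² = 2.5·10.9 − ½·2.5² = 24.125.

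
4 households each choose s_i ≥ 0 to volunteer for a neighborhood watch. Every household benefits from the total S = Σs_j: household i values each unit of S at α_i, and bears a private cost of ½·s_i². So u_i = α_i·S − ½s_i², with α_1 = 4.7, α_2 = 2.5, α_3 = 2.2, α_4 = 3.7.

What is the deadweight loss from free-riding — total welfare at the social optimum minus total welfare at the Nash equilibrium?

Household i's FOC: ∂u_i/∂s_i = α_i − s_i = 0, so s_i* = α_i.
NE contributions = (4.7, 2.5, 2.2, 3.7); S = 13.1.
W^NE = (Σα)·S − ½Σα_i² = 13.1² − ½·46.87 = 148.175.
Planner sets s_i = Σα_j = 13.1 for every i, so S^SO = 4·13.1 = 52.4.
W^SO = (Σα)·S^SO − ½·4·(Σα)² = (4/2)·13.1² = 343.22.
Deadweight loss = W^SO − W^NE = 195.045.

195.045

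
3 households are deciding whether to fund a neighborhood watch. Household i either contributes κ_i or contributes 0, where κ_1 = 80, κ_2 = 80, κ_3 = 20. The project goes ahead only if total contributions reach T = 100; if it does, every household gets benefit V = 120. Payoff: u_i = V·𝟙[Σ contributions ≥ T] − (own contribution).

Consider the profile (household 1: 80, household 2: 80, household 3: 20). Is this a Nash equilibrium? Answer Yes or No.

No

Total = 180 ≥ 100: provided.
Household 1 (pledges 80, payoff 40): dropping to 0 → total 100, payoff 120. Profitable deviation.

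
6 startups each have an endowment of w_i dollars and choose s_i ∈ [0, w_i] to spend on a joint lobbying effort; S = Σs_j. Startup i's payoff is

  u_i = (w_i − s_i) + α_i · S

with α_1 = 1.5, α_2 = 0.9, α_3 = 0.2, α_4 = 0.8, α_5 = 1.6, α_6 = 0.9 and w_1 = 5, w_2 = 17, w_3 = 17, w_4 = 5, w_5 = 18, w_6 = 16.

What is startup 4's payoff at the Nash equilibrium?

23.4

∂u_i/∂s_i = α_i − 1, so startup i contributes w_i if α_i > 1, else 0.
α_i > 1 for i ∈ {1, 5}; NE contributions (5, 0, 0, 0, 18, 0), S = 23.
u_4 = (5 − 0) + 0.8·23 = 23.4.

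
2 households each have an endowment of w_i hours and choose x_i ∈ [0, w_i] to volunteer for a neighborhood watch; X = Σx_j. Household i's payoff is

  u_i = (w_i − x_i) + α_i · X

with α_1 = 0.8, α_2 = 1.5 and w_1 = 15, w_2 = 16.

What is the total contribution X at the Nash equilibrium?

16

∂u_i/∂x_i = α_i − 1, so household i contributes w_i if α_i > 1, else 0.
α_i > 1 for i ∈ {2}; NE contributions (0, 16), X = 16.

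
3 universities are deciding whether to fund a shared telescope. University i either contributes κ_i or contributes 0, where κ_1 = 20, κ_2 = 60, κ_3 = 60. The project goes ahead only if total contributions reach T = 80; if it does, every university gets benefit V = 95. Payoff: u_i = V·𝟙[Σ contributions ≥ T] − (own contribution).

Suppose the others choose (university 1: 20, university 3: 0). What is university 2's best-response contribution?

Others' total = 20. Contributing 60 brings total to 80 ≥ 80: gain V − κ_2 = 35.
Best response: 60.

60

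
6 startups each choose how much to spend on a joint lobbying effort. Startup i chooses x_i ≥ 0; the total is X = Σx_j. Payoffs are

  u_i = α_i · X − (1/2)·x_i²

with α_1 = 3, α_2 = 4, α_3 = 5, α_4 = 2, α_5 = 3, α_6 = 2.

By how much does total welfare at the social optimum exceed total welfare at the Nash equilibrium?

755.5

Startup i's FOC: ∂u_i/∂x_i = α_i − x_i = 0, so x_i* = α_i.
NE contributions = (3, 4, 5, 2, 3, 2); X = 19.
W^NE = (Σα)·X − ½Σα_i² = 19² − ½·67 = 327.5.
Planner sets x_i = Σα_j = 19 for every i, so X^SO = 6·19 = 114.
W^SO = (Σα)·X^SO − ½·6·(Σα)² = (6/2)·19² = 1083.
Deadweight loss = W^SO − W^NE = 755.5.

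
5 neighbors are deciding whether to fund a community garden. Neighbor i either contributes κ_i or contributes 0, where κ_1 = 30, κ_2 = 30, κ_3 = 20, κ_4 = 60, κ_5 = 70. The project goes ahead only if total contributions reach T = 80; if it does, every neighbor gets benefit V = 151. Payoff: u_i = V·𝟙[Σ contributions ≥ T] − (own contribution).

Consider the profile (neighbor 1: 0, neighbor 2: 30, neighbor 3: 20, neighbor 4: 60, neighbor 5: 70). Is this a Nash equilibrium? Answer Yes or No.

No

Total = 180 ≥ 80: provided.
Neighbor 1 (pledges 0, payoff 151): pledging 30 → total 210, payoff 121. No gain.
Neighbor 2 (pledges 30, payoff 121): dropping to 0 → total 150, payoff 151. Profitable deviation.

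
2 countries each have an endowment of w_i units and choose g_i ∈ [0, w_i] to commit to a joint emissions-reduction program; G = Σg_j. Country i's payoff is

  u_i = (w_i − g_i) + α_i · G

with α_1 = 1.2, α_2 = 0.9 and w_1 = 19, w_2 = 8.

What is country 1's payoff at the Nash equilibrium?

∂u_i/∂g_i = α_i − 1, so country i contributes w_i if α_i > 1, else 0.
α_i > 1 for i ∈ {1}; NE contributions (19, 0), G = 19.
u_1 = (19 − 19) + 1.2·19 = 22.8.

22.8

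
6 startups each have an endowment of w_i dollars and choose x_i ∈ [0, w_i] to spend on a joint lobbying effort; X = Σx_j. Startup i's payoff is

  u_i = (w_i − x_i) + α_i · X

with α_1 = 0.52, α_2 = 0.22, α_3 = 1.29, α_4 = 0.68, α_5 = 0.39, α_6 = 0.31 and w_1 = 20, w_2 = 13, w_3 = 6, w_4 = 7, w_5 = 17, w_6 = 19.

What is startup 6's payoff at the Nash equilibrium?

∂u_i/∂x_i = α_i − 1, so startup i contributes w_i if α_i > 1, else 0.
α_i > 1 for i ∈ {3}; NE contributions (0, 0, 6, 0, 0, 0), X = 6.
u_6 = (19 − 0) + 0.31·6 = 20.86.

20.86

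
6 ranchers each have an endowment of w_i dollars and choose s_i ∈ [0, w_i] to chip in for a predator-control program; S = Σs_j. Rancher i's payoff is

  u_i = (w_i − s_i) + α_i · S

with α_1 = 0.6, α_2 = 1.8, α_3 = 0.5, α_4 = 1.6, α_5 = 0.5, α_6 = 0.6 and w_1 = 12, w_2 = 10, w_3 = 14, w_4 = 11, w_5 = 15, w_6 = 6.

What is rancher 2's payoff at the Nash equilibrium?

∂u_i/∂s_i = α_i − 1, so rancher i contributes w_i if α_i > 1, else 0.
α_i > 1 for i ∈ {2, 4}; NE contributions (0, 10, 0, 11, 0, 0), S = 21.
u_2 = (10 − 10) + 1.8·21 = 37.8.

37.8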